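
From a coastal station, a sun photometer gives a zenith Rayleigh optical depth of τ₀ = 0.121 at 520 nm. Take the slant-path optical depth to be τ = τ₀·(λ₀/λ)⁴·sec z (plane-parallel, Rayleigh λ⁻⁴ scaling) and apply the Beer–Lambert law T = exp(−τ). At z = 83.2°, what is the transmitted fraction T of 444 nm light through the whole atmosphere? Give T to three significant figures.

sec 83.2° = 8.4457.
τ = 0.121 × (520/444)⁴ × 8.4457 = 0.121 × 1.8814 × 8.4457 = 1.9227.
T = exp(−1.9227) = 0.1462.

0.146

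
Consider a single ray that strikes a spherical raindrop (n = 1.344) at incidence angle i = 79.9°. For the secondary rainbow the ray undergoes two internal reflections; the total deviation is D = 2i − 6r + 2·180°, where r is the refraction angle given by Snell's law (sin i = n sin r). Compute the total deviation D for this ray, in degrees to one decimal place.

237.2°

sin r = sin 79.9° / 1.344 = 0.9845/1.344 = 0.7325; r = 47.10°.
D = 2·79.9° − 6·47.10° + 2·180° = 159.80° − 282.59° + 360° = 237.21°.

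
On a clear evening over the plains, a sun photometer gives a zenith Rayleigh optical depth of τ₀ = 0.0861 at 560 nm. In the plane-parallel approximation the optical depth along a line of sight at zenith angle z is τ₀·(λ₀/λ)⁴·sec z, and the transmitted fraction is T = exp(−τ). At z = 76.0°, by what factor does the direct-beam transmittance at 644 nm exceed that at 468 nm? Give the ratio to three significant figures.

Airmass: sec 76.0° = 4.1336.
τ(644 nm) = 0.0861 × (560/644)⁴ × 4.1336 = 0.0861 × 0.5718 × 4.1336 = 0.2035.
τ(468 nm) = 0.0861 × (560/468)⁴ × 4.1336 = 0.0861 × 2.0501 × 4.1336 = 0.7296.
T(644)/T(468) = exp(τ_B − τ_A) = exp(0.5261) = 1.6924.

1.69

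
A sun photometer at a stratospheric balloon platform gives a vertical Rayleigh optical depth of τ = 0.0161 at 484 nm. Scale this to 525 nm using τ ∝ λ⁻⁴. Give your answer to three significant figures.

τ(525 nm) = τ(484 nm) × (484/525)⁴ = 0.0161 × (0.9219)⁴ = 0.0161 × 0.7223 = 0.0116.

0.0116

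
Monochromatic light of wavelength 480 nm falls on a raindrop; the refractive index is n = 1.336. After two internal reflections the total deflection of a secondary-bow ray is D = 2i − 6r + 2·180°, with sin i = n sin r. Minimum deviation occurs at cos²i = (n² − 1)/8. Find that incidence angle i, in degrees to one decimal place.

71.7°

cos²i = (1.336² − 1)/8 = (1.78490 − 1)/8 = 0.09811.
cos i = 0.31323, so i = 71.746°.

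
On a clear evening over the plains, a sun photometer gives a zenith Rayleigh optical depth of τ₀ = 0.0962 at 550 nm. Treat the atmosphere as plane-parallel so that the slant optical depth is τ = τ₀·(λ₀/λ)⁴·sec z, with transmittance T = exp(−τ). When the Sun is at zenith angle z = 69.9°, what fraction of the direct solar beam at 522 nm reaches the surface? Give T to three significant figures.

0.708

sec 69.9° = 2.9099.
τ = 0.0962 × (550/522)⁴ × 2.9099 = 0.0962 × 1.2324 × 2.9099 = 0.3450.
T = exp(−0.3450) = 0.7082.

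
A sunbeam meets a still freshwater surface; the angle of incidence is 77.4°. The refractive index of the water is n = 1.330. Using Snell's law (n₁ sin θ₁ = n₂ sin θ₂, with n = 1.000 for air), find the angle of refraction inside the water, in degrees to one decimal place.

47.2°

Snell: sin θ_r = sin θ_i / n = sin 77.4° / 1.330 = 0.9759 / 1.330 = 0.7338.
θ_r = arcsin(0.7338) = 47.20°.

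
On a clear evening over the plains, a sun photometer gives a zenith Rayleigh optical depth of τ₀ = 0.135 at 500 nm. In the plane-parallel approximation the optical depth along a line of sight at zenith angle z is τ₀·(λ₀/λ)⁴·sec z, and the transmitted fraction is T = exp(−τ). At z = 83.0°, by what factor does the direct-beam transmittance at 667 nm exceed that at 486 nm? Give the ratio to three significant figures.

2.44

Airmass: sec 83.0° = 8.2055.
τ(667 nm) = 0.135 × (500/667)⁴ × 8.2055 = 0.135 × 0.3158 × 8.2055 = 0.3498.
τ(486 nm) = 0.135 × (500/486)⁴ × 8.2055 = 0.135 × 1.1203 × 8.2055 = 1.2410.
T(667)/T(486) = exp(τ_B − τ_A) = exp(0.8912) = 2.4381.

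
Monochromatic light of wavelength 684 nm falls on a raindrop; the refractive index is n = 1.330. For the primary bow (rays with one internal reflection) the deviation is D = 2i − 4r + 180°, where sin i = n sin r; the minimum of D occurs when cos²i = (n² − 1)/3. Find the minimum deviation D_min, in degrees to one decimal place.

137.5°

cos²i = (1.76890 − 1)/3 = 0.25630; i = arccos(0.50626) = 59.585°.
sin r = sin 59.585°/1.330 = 0.64841; r = 40.422°.
D_min = 2·59.585° − 4·40.422° + 180° = 137.484°.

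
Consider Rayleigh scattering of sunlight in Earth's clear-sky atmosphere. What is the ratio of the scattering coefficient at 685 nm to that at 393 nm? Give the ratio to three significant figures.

Rayleigh scattering ∝ λ⁻⁴, so the ratio of coefficients is the inverse fourth power of the wavelength ratio.
σ(685)/σ(393) = (393/685)⁴ = (0.5737)⁴ = 0.1083.

0.108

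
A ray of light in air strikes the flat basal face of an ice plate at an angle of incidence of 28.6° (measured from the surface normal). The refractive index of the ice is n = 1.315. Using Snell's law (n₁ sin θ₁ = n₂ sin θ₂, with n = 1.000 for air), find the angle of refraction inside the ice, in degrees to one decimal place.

21.3°

Snell: sin θ_r = sin θ_i / n = sin 28.6° / 1.315 = 0.4787 / 1.315 = 0.3640.
θ_r = arcsin(0.3640) = 21.35°.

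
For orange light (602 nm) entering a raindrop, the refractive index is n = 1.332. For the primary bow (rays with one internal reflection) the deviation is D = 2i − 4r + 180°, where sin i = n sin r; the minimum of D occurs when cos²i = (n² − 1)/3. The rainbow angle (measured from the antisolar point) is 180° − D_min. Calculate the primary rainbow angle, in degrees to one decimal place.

cos²i = (1.77422 − 1)/3 = 0.25807; i = arccos(0.50801) = 59.469°.
sin r = sin 59.469°/1.332 = 0.64666; r = 40.290°.
D_min = 2·59.469° − 4·40.290° + 180° = 137.776°.
Rainbow angle = 180° − D_min = 42.224°.

42.2°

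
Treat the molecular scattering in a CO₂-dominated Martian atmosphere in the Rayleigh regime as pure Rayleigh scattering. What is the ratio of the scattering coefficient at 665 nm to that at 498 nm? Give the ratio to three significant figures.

0.315

Rayleigh scattering ∝ λ⁻⁴, so the ratio of coefficients is the inverse fourth power of the wavelength ratio.
σ(665)/σ(498) = (498/665)⁴ = (0.7489)⁴ = 0.3145.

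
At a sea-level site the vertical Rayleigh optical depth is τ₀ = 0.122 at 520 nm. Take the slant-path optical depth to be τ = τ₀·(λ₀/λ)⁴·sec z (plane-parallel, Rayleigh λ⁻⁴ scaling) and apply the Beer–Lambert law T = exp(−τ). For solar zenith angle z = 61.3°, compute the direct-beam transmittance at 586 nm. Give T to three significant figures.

sec 61.3° = 2.0824.
τ = 0.122 × (520/586)⁴ × 2.0824 = 0.122 × 0.6200 × 2.0824 = 0.1575.
T = exp(−0.1575) = 0.8543.

0.854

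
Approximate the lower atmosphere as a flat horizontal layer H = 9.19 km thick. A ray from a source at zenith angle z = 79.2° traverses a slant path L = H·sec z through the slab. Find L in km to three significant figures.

49.0 km

sec z = 1/cos 79.2° = 5.3367.
L = 9.19 × 5.3367 = 49.044 km.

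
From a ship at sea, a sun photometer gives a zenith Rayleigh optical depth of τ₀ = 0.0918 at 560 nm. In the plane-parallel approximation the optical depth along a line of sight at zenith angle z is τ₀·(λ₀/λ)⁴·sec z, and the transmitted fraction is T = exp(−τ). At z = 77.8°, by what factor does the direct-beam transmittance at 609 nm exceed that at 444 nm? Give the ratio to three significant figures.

2.20

Airmass: sec 77.8° = 4.7321.
τ(609 nm) = 0.0918 × (560/609)⁴ × 4.7321 = 0.0918 × 0.7150 × 4.7321 = 0.3106.
τ(444 nm) = 0.0918 × (560/444)⁴ × 4.7321 = 0.0918 × 2.5306 × 4.7321 = 1.0993.
T(609)/T(444) = exp(τ_B − τ_A) = exp(0.7887) = 2.2006.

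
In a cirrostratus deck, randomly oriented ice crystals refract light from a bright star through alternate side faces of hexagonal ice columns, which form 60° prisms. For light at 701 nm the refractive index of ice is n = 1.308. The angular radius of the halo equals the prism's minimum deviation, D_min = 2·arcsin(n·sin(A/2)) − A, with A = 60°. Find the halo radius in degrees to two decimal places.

21.69°

n·sin(A/2) = 1.308 × sin 30° = 1.308 × 0.5000 = 0.6540.
D_min = 2·arcsin(0.6540) − 60° = 2 × 40.844° − 60° = 21.688°.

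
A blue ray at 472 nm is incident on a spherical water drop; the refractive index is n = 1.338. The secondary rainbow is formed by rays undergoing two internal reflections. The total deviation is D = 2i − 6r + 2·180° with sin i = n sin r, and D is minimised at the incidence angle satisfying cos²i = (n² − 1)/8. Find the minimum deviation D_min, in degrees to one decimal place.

232.2°

cos²i = (1.79024 − 1)/8 = 0.09878; i = arccos(0.31429) = 71.682°.
sin r = sin 71.682°/1.338 = 0.70951; r = 45.195°.
D_min = 2·71.682° − 6·45.195° + 360° = 232.193°.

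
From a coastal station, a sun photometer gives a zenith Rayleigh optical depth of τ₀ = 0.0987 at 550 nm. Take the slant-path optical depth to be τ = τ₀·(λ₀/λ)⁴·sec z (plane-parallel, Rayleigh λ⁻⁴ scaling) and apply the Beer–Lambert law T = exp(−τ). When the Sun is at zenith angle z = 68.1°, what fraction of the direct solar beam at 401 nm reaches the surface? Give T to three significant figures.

sec 68.1° = 2.6811.
τ = 0.0987 × (550/401)⁴ × 2.6811 = 0.0987 × 3.5389 × 2.6811 = 0.9365.
T = exp(−0.9365) = 0.3920.

0.392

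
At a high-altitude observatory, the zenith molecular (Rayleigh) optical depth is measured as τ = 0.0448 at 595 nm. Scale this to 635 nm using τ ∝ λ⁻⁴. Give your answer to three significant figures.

τ(635 nm) = τ(595 nm) × (595/635)⁴ = 0.0448 × (0.9370)⁴ = 0.0448 × 0.7709 = 0.0345.

0.0345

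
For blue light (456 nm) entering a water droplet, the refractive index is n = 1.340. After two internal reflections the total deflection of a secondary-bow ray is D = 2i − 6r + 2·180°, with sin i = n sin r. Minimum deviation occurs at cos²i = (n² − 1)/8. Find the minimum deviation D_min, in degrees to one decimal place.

cos²i = (1.79560 − 1)/8 = 0.09945; i = arccos(0.31536) = 71.618°.
sin r = sin 71.618°/1.340 = 0.70819; r = 45.088°.
D_min = 2·71.618° − 6·45.088° + 360° = 232.709°.

232.7°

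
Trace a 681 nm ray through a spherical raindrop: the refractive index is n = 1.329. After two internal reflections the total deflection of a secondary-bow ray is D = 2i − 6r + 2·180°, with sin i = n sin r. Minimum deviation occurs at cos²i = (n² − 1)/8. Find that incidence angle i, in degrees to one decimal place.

72.0°

cos²i = (1.329² − 1)/8 = (1.76624 − 1)/8 = 0.09578.
cos i = 0.30948, so i = 71.972°.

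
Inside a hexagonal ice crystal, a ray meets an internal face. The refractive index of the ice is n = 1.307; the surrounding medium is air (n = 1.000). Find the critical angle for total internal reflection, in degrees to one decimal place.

sin θ_c = n_air / n = 1.000 / 1.307 = 0.7651.
θ_c = arcsin(0.7651) = 49.92°.

49.9°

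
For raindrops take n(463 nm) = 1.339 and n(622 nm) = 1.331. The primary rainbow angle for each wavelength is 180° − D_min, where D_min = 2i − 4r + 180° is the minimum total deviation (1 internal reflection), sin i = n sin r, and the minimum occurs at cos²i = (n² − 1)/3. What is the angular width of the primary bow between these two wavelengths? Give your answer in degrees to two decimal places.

At 463 nm (n = 1.339): cos²i = 0.26431 → i = 59.062°, r = 39.834°, D_min = 138.786°, rainbow angle = 41.214°.
At 622 nm (n = 1.331): cos²i = 0.25719 → i = 59.527°, r = 40.356°, D_min = 137.630°, rainbow angle = 42.370°.
Angular width = |41.214° − 42.370°| = 1.156°.

1.16°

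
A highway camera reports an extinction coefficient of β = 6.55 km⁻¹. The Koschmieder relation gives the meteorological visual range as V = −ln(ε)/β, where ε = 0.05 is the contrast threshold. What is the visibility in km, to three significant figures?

V = −ln(0.05) / 6.55 = 2.996 / 6.55 = 0.4574 km.

0.457 km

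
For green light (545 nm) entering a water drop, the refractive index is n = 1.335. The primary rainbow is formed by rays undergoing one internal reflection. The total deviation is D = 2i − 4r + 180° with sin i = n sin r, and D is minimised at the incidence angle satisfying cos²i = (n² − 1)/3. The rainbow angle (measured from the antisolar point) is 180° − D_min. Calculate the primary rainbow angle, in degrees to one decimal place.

cos²i = (1.78222 − 1)/3 = 0.26074; i = arccos(0.51063) = 59.294°.
sin r = sin 59.294°/1.335 = 0.64405; r = 40.094°.
D_min = 2·59.294° − 4·40.094° + 180° = 138.212°.
Rainbow angle = 180° − D_min = 41.788°.

41.8°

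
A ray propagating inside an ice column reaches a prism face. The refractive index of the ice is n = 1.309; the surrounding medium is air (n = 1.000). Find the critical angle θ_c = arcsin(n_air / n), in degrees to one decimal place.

sin θ_c = n_air / n = 1.000 / 1.309 = 0.7639.
θ_c = arcsin(0.7639) = 49.81°.

49.8°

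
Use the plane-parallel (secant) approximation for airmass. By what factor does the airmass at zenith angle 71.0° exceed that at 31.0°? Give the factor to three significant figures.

2.63

X(71.0°)/X(31.0°) = sec 71.0° / sec 31.0° = cos 31.0° / cos 71.0° = 0.8572/0.3256 = 2.6328.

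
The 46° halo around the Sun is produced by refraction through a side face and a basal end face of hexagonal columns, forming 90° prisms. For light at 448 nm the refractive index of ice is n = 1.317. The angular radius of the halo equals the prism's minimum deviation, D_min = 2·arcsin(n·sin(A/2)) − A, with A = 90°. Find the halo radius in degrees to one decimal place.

n·sin(A/2) = 1.317 × sin 45° = 1.317 × 0.7071 = 0.9313.
D_min = 2·arcsin(0.9313) − 90° = 2 × 68.632° − 90° = 47.264°.

47.3°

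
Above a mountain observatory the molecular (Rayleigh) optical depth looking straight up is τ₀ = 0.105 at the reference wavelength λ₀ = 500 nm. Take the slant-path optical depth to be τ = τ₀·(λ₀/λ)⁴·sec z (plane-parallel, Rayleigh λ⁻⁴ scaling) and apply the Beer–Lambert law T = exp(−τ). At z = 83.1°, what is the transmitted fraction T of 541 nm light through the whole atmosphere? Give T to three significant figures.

sec 83.1° = 8.3238.
τ = 0.105 × (500/541)⁴ × 8.3238 = 0.105 × 0.7296 × 8.3238 = 0.6377.
T = exp(−0.6377) = 0.5285.

0.529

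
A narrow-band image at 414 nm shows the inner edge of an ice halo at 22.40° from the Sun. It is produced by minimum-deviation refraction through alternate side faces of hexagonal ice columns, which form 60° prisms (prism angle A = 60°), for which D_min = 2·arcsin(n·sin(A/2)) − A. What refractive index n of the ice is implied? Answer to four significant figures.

Rearranging: n = sin((D_min + A)/2) / sin(A/2).
(D_min + A)/2 = (22.40° + 60°)/2 = 41.200°.
n = sin 41.200° / sin 30° = 0.6587 / 0.5000 = 1.3174.

1.317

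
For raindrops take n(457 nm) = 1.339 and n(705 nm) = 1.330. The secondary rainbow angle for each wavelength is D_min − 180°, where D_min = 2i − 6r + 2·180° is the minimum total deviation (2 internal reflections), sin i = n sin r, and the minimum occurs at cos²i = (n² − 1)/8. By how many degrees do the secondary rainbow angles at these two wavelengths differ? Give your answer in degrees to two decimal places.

2.35°

At 457 nm (n = 1.339): cos²i = 0.09912 → i = 71.650°, r = 45.141°, D_min = 232.451°, rainbow angle = 52.451°.
At 705 nm (n = 1.330): cos²i = 0.09611 → i = 71.940°, r = 45.630°, D_min = 230.101°, rainbow angle = 50.101°.
Angular width = |52.451° − 50.101°| = 2.350°.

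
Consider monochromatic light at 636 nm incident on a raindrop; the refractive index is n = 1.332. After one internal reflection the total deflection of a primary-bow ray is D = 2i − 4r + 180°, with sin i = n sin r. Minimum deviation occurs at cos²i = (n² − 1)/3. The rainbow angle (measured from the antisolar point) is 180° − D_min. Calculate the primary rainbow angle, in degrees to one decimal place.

42.2°

cos²i = (1.77422 − 1)/3 = 0.25807; i = arccos(0.50801) = 59.469°.
sin r = sin 59.469°/1.332 = 0.64666; r = 40.290°.
D_min = 2·59.469° − 4·40.290° + 180° = 137.776°.
Rainbow angle = 180° − D_min = 42.224°.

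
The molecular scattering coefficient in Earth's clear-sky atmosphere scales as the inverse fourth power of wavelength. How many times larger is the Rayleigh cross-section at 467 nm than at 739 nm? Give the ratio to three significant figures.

Rayleigh scattering ∝ λ⁻⁴, so the ratio of coefficients is the inverse fourth power of the wavelength ratio.
σ(467)/σ(739) = (739/467)⁴ = (1.5824)⁴ = 6.271.

6.27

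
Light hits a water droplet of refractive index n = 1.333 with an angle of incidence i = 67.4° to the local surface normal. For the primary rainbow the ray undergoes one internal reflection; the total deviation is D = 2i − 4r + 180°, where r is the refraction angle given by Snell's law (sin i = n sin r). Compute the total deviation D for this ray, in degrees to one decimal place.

sin r = sin 67.4° / 1.333 = 0.9232/1.333 = 0.6926; r = 43.83°.
D = 2·67.4° − 4·43.83° + 180° = 134.80° − 175.34° + 180° = 139.46°.

139.5°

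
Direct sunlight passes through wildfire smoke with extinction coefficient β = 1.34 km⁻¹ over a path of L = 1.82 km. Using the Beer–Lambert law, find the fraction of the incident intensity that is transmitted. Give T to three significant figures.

0.0873

τ = β·L = 1.34 × 1.82 = 2.4388.
T = exp(−2.4388) = 0.0873.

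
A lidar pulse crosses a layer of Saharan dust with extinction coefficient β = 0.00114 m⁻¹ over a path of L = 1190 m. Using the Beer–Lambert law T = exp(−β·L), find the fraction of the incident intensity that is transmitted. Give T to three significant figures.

τ = β·L = 0.00114 × 1190 = 1.3566.
T = exp(−1.3566) = 0.2575.

0.258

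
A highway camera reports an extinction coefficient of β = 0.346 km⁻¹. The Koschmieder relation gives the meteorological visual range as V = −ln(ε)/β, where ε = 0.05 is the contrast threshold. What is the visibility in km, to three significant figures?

8.66 km

V = −ln(0.05) / 0.346 = 2.996 / 0.346 = 8.6582 km.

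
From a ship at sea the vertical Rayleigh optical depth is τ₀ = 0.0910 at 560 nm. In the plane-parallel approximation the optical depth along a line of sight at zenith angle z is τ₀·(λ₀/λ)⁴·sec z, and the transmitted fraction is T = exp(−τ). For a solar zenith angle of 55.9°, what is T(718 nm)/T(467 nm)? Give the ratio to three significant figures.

Airmass: sec 55.9° = 1.7837.
τ(718 nm) = 0.0910 × (560/718)⁴ × 1.7837 = 0.0910 × 0.3700 × 1.7837 = 0.0601.
τ(467 nm) = 0.0910 × (560/467)⁴ × 1.7837 = 0.0910 × 2.0677 × 1.7837 = 0.3356.
T(718)/T(467) = exp(τ_B − τ_A) = exp(0.2756) = 1.3173.

1.32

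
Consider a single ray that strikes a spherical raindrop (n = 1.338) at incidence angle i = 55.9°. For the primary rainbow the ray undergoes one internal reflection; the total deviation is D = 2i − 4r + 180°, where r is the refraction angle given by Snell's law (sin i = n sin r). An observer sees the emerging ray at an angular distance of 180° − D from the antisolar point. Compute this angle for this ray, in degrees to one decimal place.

sin r = sin 55.9° / 1.338 = 0.8281/1.338 = 0.6189; r = 38.23°.
D = 2·55.9° − 4·38.23° + 180° = 111.80° − 152.94° + 180° = 138.86°.
Angle from antisolar point = 180° − D = 41.14°.

41.1°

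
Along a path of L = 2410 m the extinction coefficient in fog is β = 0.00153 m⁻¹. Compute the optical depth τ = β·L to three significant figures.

τ = β·L = 0.00153 × 2410 = 3.6873.

3.69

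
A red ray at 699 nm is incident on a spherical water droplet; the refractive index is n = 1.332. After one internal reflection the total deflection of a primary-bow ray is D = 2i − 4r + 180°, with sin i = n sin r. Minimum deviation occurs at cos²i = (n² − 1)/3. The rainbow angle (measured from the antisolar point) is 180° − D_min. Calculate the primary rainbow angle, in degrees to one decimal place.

cos²i = (1.77422 − 1)/3 = 0.25807; i = arccos(0.50801) = 59.469°.
sin r = sin 59.469°/1.332 = 0.64666; r = 40.290°.
D_min = 2·59.469° − 4·40.290° + 180° = 137.776°.
Rainbow angle = 180° − D_min = 42.224°.

42.2°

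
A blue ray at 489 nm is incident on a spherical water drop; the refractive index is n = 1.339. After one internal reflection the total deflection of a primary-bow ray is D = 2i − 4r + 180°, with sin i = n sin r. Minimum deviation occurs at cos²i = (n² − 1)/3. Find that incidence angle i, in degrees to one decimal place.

59.1°

cos²i = (1.339² − 1)/3 = (1.79292 − 1)/3 = 0.26431.
cos i = 0.51411, so i = 59.062°.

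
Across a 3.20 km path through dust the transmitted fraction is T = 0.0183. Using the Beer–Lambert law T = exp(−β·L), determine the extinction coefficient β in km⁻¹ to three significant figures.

Beer–Lambert: T = exp(−βL) ⇒ β = −ln(T)/L = −ln(0.0183)/3.20 = 4.0009/3.20 = 1.25 km⁻¹.

1.25 km⁻¹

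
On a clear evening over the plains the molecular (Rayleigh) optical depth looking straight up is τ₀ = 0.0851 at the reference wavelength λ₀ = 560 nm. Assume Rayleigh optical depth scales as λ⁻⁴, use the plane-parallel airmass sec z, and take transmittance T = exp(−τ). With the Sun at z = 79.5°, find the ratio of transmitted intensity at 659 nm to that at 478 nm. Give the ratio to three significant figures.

1.89

Airmass: sec 79.5° = 5.4874.
τ(659 nm) = 0.0851 × (560/659)⁴ × 5.4874 = 0.0851 × 0.5214 × 5.4874 = 0.2435.
τ(478 nm) = 0.0851 × (560/478)⁴ × 5.4874 = 0.0851 × 1.8838 × 5.4874 = 0.8797.
T(659)/T(478) = exp(τ_B − τ_A) = exp(0.6362) = 1.8893.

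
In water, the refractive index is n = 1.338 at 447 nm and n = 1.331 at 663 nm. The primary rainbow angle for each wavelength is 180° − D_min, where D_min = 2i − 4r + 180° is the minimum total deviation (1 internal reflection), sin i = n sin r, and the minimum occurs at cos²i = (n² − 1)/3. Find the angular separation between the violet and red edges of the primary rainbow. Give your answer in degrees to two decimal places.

1.01°

At 447 nm (n = 1.338): cos²i = 0.26341 → i = 59.120°, r = 39.899°, D_min = 138.643°, rainbow angle = 41.357°.
At 663 nm (n = 1.331): cos²i = 0.25719 → i = 59.527°, r = 40.356°, D_min = 137.630°, rainbow angle = 42.370°.
Angular width = |41.357° − 42.370°| = 1.013°.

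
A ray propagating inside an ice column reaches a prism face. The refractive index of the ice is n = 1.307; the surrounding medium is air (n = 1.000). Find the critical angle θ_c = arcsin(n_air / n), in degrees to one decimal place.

sin θ_c = n_air / n = 1.000 / 1.307 = 0.7651.
θ_c = arcsin(0.7651) = 49.92°.

49.9°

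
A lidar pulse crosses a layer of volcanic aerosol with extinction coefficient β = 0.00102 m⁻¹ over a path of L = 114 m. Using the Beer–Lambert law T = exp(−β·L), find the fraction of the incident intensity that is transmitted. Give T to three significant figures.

0.890

τ = β·L = 0.00102 × 114 = 0.1163.
T = exp(−0.1163) = 0.8902.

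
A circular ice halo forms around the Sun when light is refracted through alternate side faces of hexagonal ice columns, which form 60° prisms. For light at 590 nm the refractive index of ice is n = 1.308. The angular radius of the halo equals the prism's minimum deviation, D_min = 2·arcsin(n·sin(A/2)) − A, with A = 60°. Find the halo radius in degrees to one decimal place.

n·sin(A/2) = 1.308 × sin 30° = 1.308 × 0.5000 = 0.6540.
D_min = 2·arcsin(0.6540) − 60° = 2 × 40.844° − 60° = 21.688°.

21.7°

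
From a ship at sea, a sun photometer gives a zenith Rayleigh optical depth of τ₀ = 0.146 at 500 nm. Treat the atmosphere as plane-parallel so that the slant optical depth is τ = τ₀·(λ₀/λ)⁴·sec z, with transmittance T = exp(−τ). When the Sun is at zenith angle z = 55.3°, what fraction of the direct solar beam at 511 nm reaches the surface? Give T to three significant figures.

sec 55.3° = 1.7566.
τ = 0.146 × (500/511)⁴ × 1.7566 = 0.146 × 0.9166 × 1.7566 = 0.2351.
T = exp(−0.2351) = 0.7905.

0.791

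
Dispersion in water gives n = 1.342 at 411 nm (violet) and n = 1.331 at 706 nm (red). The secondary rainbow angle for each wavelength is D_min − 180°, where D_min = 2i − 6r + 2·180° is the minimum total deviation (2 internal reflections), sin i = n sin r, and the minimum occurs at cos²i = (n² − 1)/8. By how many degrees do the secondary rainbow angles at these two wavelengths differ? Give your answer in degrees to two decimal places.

2.86°

At 411 nm (n = 1.342): cos²i = 0.10012 → i = 71.554°, r = 44.981°, D_min = 233.222°, rainbow angle = 53.222°.
At 706 nm (n = 1.331): cos²i = 0.09645 → i = 71.907°, r = 45.575°, D_min = 230.365°, rainbow angle = 50.365°.
Angular width = |53.222° − 50.365°| = 2.857°.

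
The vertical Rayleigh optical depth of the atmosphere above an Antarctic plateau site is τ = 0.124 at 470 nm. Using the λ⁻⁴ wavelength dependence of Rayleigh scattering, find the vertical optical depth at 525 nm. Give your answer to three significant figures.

0.0796

τ(525 nm) = τ(470 nm) × (470/525)⁴ = 0.124 × (0.8952)⁴ = 0.124 × 0.6423 = 0.0796.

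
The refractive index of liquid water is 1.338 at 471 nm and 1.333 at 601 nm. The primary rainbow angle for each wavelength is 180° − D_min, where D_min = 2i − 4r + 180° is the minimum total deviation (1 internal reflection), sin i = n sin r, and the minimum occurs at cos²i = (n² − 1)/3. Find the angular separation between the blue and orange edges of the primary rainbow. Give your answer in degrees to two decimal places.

0.72°

At 471 nm (n = 1.338): cos²i = 0.26341 → i = 59.120°, r = 39.899°, D_min = 138.643°, rainbow angle = 41.357°.
At 601 nm (n = 1.333): cos²i = 0.25896 → i = 59.410°, r = 40.225°, D_min = 137.922°, rainbow angle = 42.078°.
Angular width = |41.357° − 42.078°| = 0.722°.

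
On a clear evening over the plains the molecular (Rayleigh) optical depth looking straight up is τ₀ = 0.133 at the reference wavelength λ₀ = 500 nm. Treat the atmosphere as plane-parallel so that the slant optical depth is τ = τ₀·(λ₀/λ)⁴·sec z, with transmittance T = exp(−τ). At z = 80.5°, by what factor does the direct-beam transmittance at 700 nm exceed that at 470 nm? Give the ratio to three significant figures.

2.28

Airmass: sec 80.5° = 6.0589.
τ(700 nm) = 0.133 × (500/700)⁴ × 6.0589 = 0.133 × 0.2603 × 6.0589 = 0.2098.
τ(470 nm) = 0.133 × (500/470)⁴ × 6.0589 = 0.133 × 1.2808 × 6.0589 = 1.0321.
T(700)/T(470) = exp(τ_B − τ_A) = exp(0.8224) = 2.2759.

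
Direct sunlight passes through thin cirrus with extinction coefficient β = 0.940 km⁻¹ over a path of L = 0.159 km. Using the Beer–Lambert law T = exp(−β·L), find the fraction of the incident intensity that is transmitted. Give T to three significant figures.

0.861

τ = β·L = 0.940 × 0.159 = 0.1495.
T = exp(−0.1495) = 0.8612.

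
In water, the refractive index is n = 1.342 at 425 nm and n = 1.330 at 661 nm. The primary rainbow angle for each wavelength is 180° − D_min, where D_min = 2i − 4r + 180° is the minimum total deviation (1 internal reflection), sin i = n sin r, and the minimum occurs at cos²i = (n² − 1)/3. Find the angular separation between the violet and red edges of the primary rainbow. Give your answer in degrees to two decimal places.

At 425 nm (n = 1.342): cos²i = 0.26699 → i = 58.888°, r = 39.641°, D_min = 139.213°, rainbow angle = 40.787°.
At 661 nm (n = 1.330): cos²i = 0.25630 → i = 59.585°, r = 40.422°, D_min = 137.484°, rainbow angle = 42.516°.
Angular width = |40.787° − 42.516°| = 1.729°.

1.73°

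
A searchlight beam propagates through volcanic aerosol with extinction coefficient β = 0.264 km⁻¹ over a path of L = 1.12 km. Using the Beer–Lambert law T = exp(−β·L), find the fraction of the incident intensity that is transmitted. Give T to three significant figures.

τ = β·L = 0.264 × 1.12 = 0.2957.
T = exp(−0.2957) = 0.7440.

0.744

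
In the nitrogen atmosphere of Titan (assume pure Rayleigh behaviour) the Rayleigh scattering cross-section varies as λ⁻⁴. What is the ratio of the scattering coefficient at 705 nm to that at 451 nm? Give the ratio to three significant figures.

0.167

Rayleigh scattering ∝ λ⁻⁴, so the ratio of coefficients is the inverse fourth power of the wavelength ratio.
σ(705)/σ(451) = (451/705)⁴ = (0.6397)⁴ = 0.1675.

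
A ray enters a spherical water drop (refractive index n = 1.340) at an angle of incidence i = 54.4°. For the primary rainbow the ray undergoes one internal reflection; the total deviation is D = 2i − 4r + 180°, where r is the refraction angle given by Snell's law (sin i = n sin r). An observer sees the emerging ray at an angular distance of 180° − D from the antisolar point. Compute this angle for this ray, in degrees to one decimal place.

sin r = sin 54.4° / 1.340 = 0.8131/1.340 = 0.6068; r = 37.36°.
D = 2·54.4° − 4·37.36° + 180° = 108.80° − 149.43° + 180° = 139.37°.
Angle from antisolar point = 180° − D = 40.63°.

40.6°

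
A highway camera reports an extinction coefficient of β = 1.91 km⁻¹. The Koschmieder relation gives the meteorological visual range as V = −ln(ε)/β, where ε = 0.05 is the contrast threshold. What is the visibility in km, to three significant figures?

1.57 km

V = −ln(0.05) / 1.91 = 2.996 / 1.91 = 1.5684 km.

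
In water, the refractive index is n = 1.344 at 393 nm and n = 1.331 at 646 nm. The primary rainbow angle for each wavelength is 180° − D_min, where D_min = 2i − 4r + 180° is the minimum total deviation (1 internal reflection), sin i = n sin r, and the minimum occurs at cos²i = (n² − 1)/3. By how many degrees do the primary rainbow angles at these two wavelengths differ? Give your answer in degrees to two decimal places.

1.86°

At 393 nm (n = 1.344): cos²i = 0.26878 → i = 58.772°, r = 39.512°, D_min = 139.495°, rainbow angle = 40.505°.
At 646 nm (n = 1.331): cos²i = 0.25719 → i = 59.527°, r = 40.356°, D_min = 137.630°, rainbow angle = 42.370°.
Angular width = |40.505° − 42.370°| = 1.865°.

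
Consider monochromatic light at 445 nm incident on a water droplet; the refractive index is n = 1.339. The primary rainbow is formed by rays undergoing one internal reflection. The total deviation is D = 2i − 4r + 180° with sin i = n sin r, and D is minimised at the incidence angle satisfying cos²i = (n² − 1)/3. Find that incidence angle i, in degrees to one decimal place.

cos²i = (1.339² − 1)/3 = (1.79292 − 1)/3 = 0.26431.
cos i = 0.51411, so i = 59.062°.

59.1°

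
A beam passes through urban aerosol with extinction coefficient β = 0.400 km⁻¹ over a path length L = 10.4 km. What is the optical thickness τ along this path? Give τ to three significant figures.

τ = β·L = 0.400 × 10.4 = 4.1600.

4.16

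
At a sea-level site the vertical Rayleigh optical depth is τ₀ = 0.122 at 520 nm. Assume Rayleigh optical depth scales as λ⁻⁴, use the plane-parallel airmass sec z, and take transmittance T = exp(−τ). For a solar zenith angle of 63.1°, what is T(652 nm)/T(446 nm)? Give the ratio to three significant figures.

1.48

Airmass: sec 63.1° = 2.2103.
τ(652 nm) = 0.122 × (520/652)⁴ × 2.2103 = 0.122 × 0.4046 × 2.2103 = 0.1091.
τ(446 nm) = 0.122 × (520/446)⁴ × 2.2103 = 0.122 × 1.8479 × 2.2103 = 0.4983.
T(652)/T(446) = exp(τ_B − τ_A) = exp(0.3892) = 1.4758.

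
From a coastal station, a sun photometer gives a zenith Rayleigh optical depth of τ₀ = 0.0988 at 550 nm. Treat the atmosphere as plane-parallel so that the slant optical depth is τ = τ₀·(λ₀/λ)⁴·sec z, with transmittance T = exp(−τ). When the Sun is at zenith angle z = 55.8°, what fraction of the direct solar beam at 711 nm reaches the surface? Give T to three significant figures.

sec 55.8° = 1.7791.
τ = 0.0988 × (550/711)⁴ × 1.7791 = 0.0988 × 0.3581 × 1.7791 = 0.0629.
T = exp(−0.0629) = 0.9390.

0.939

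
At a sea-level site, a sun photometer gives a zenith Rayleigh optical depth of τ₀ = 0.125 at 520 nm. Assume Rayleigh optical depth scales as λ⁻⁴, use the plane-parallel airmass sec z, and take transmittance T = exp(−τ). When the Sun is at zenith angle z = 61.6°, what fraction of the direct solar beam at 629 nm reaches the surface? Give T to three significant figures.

0.884

sec 61.6° = 2.1025.
τ = 0.125 × (520/629)⁴ × 2.1025 = 0.125 × 0.4671 × 2.1025 = 0.1228.
T = exp(−0.1228) = 0.8845.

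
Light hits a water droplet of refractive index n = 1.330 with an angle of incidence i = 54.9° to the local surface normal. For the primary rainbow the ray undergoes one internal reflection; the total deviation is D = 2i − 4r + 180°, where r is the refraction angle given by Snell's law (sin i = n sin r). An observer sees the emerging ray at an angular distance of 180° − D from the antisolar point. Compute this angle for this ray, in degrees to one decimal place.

42.1°

sin r = sin 54.9° / 1.330 = 0.8181/1.330 = 0.6152; r = 37.96°.
D = 2·54.9° − 4·37.96° + 180° = 109.80° − 151.85° + 180° = 137.95°.
Angle from antisolar point = 180° − D = 42.05°.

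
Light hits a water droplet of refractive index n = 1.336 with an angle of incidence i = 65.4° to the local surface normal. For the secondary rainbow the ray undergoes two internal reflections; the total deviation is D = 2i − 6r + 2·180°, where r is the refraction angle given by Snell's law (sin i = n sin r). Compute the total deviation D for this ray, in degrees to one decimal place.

233.5°

sin r = sin 65.4° / 1.336 = 0.9092/1.336 = 0.6806; r = 42.89°.
D = 2·65.4° − 6·42.89° + 2·180° = 130.80° − 257.33° + 360° = 233.47°.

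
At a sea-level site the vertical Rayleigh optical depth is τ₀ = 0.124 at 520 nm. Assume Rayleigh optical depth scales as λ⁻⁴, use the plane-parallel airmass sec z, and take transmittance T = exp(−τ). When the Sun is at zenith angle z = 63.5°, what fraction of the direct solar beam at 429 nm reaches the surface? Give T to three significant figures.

0.549

sec 63.5° = 2.2412.
τ = 0.124 × (520/429)⁴ × 2.2412 = 0.124 × 2.1587 × 2.2412 = 0.5999.
T = exp(−0.5999) = 0.5489.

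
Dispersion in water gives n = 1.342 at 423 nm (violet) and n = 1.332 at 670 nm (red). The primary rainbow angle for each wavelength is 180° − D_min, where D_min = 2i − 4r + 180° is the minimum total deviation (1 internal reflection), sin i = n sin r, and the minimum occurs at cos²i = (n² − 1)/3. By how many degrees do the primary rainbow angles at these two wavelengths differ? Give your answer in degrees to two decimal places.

1.44°

At 423 nm (n = 1.342): cos²i = 0.26699 → i = 58.888°, r = 39.641°, D_min = 139.213°, rainbow angle = 40.787°.
At 670 nm (n = 1.332): cos²i = 0.25807 → i = 59.469°, r = 40.290°, D_min = 137.776°, rainbow angle = 42.224°.
Angular width = |40.787° − 42.224°| = 1.437°.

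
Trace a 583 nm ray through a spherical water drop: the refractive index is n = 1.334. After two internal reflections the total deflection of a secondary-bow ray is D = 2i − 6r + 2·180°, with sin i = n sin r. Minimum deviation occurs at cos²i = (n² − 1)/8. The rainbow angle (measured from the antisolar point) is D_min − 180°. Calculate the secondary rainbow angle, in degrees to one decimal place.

51.2°

cos²i = (1.77956 − 1)/8 = 0.09744; i = arccos(0.31216) = 71.810°.
sin r = sin 71.810°/1.334 = 0.71217; r = 45.411°.
D_min = 2·71.810° − 6·45.411° + 360° = 231.153°.
Rainbow angle = D_min − 180° = 51.153°.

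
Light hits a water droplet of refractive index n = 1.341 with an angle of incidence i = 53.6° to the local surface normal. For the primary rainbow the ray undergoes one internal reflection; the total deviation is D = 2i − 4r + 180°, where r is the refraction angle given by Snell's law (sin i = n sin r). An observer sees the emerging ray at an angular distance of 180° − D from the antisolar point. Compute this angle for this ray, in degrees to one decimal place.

40.3°

sin r = sin 53.6° / 1.341 = 0.8049/1.341 = 0.6002; r = 36.89°.
D = 2·53.6° − 4·36.89° + 180° = 107.20° − 147.54° + 180° = 139.66°.
Angle from antisolar point = 180° − D = 40.34°.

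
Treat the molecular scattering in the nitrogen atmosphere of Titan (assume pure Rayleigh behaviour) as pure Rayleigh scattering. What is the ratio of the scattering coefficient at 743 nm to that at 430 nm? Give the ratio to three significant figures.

0.112

Rayleigh scattering ∝ λ⁻⁴, so the ratio of coefficients is the inverse fourth power of the wavelength ratio.
σ(743)/σ(430) = (430/743)⁴ = (0.5787)⁴ = 0.1122.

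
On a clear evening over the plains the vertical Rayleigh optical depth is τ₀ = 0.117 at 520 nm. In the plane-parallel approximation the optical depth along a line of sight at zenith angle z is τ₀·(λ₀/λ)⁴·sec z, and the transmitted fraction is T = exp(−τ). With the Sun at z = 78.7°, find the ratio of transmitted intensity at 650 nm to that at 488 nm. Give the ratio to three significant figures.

1.69

Airmass: sec 78.7° = 5.1034.
τ(650 nm) = 0.117 × (520/650)⁴ × 5.1034 = 0.117 × 0.4096 × 5.1034 = 0.2446.
τ(488 nm) = 0.117 × (520/488)⁴ × 5.1034 = 0.117 × 1.2892 × 5.1034 = 0.7698.
T(650)/T(488) = exp(τ_B − τ_A) = exp(0.5252) = 1.6909.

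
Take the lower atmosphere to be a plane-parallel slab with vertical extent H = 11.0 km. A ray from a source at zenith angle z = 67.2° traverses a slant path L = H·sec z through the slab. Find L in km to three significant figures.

28.4 km

sec z = 1/cos 67.2° = 2.5805.
L = 11.0 × 2.5805 = 28.386 km.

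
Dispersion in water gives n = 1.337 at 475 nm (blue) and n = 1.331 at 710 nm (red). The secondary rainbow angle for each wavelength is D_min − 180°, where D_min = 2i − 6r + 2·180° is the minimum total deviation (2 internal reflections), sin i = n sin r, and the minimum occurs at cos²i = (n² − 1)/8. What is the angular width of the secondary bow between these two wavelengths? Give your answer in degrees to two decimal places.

1.57°

At 475 nm (n = 1.337): cos²i = 0.09845 → i = 71.714°, r = 45.249°, D_min = 231.934°, rainbow angle = 51.934°.
At 710 nm (n = 1.331): cos²i = 0.09645 → i = 71.907°, r = 45.575°, D_min = 230.365°, rainbow angle = 50.365°.
Angular width = |51.934° − 50.365°| = 1.569°.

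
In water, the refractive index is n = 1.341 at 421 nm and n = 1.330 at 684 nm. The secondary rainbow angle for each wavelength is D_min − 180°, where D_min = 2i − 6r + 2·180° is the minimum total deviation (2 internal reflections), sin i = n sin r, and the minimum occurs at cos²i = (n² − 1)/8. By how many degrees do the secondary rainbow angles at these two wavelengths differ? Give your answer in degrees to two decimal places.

At 421 nm (n = 1.341): cos²i = 0.09979 → i = 71.586°, r = 45.034°, D_min = 232.966°, rainbow angle = 52.966°.
At 684 nm (n = 1.330): cos²i = 0.09611 → i = 71.940°, r = 45.630°, D_min = 230.101°, rainbow angle = 50.101°.
Angular width = |52.966° − 50.101°| = 2.865°.

2.86°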